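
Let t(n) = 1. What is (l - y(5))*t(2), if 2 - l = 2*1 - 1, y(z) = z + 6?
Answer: -10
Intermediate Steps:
y(z) = 6 + z
l = 1 (l = 2 - (2*1 - 1) = 2 - (2 - 1) = 2 - 1*1 = 2 - 1 = 1)
(l - y(5))*t(2) = (1 - (6 + 5))*1 = (1 - 1*11)*1 = (1 - 11)*1 = -10*1 = -10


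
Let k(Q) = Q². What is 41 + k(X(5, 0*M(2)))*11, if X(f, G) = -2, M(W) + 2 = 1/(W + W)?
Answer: 85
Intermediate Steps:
M(W) = -2 + 1/(2*W) (M(W) = -2 + 1/(W + W) = -2 + 1/(2*W))
41 + k(X(5, 0*M(2)))*11 = 41 + (-2)²*11 = 41 + 4*11 = 41 + 44 = 85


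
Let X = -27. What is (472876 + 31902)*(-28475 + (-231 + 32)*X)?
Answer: -11661381356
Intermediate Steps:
(472876 + 31902)*(-28475 + (-231 + 32)*X) = (472876 + 31902)*(-28475 + (-231 + 32)*(-27)) = 504778*(-28475 - 199*(-27)) = 504778*(-28475 + 5373) = 504778*(-23102) = -11661381356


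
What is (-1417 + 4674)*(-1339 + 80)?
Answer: -4100563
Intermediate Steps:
(-1417 + 4674)*(-1339 + 80) = 3257*(-1259) = -4100563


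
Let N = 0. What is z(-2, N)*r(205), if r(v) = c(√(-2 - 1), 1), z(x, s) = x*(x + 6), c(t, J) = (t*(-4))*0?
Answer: 0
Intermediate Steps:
c(t, J) = 0 (c(t, J) = -4*t*0 = 0)
z(x, s) = x*(6 + x)
r(v) = 0
z(-2, N)*r(205) = -2*(6 - 2)*0 = -2*4*0 = -8*0 = 0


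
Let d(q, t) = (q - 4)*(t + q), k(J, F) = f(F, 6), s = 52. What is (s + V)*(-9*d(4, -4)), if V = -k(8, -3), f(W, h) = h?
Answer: 0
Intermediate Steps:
k(J, F) = 6
d(q, t) = (-4 + q)*(q + t)
V = -6 (V = -1*6 = -6)
(s + V)*(-9*d(4, -4)) = (52 - 6)*(-9*(4² - 4*4 - 4*(-4) + 4*(-4))) = 46*(-9*(16 - 16 + 16 - 16)) = 46*(-9*0) = 46*0 = 0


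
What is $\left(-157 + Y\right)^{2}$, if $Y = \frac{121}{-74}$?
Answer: $\frac{137804121}{5476} \approx 25165.0$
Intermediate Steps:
$Y = - \frac{121}{74}$ ($Y = 121 \left(- \frac{1}{74}\right) = - \frac{121}{74} \approx -1.6351$)
$\left(-157 + Y\right)^{2} = \left(-157 - \frac{121}{74}\right)^{2} = \left(- \frac{11739}{74}\right)^{2} = \frac{137804121}{5476}$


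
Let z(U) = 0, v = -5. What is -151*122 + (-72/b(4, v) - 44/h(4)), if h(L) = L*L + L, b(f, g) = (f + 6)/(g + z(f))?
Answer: -91941/5 ≈ -18388.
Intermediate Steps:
b(f, g) = (6 + f)/g (b(f, g) = (f + 6)/(g + 0) = (6 + f)/g)
h(L) = L + L² (h(L) = L² + L = L + L²)
-151*122 + (-72/b(4, v) - 44/h(4)) = -151*122 + (-72*(-5/(6 + 4)) - 44*1/(4*(1 + 4))) = -18422 + (-72/((-⅕*10)) - 44/(4*5)) = -18422 + (-72/(-2) - 44/20) = -18422 + (-72*(-½) - 44*1/20) = -18422 + (36 - 11/5) = -18422 + 169/5 = -91941/5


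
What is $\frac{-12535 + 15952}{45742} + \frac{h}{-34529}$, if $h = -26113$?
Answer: $\frac{1312446439}{1579425518} \approx 0.83096$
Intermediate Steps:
$\frac{-12535 + 15952}{45742} + \frac{h}{-34529} = \frac{-12535 + 15952}{45742} - \frac{26113}{-34529} = 3417 \cdot \frac{1}{45742} - - \frac{26113}{34529} = \frac{3417}{45742} + \frac{26113}{34529} = \frac{1312446439}{1579425518}$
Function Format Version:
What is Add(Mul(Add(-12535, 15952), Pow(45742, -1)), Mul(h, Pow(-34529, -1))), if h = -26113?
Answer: Rational(1312446439, 1579425518) ≈ 0.83096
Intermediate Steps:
Add(Mul(Add(-12535, 15952), Pow(45742, -1)), Mul(h, Pow(-34529, -1))) = Add(Mul(Add(-12535, 15952), Pow(45742, -1)), Mul(-26113, Pow(-34529, -1))) = Add(Mul(3417, Rational(1, 45742)), Mul(-26113, Rational(-1, 34529))) = Add(Rational(3417, 45742), Rational(26113, 34529)) = Rational(1312446439, 1579425518)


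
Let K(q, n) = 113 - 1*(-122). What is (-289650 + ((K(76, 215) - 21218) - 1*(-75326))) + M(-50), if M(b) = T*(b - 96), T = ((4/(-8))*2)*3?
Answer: -234869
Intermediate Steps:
T = -3 (T = ((4*(-⅛))*2)*3 = -½*2*3 = -1*3 = -3)
M(b) = 288 - 3*b (M(b) = -3*(b - 96) = -3*(-96 + b) = 288 - 3*b)
K(q, n) = 235 (K(q, n) = 113 + 122 = 235)
(-289650 + ((K(76, 215) - 21218) - 1*(-75326))) + M(-50) = (-289650 + ((235 - 21218) - 1*(-75326))) + (288 - 3*(-50)) = (-289650 + (-20983 + 75326)) + (288 + 150) = (-289650 + 54343) + 438 = -235307 + 438 = -234869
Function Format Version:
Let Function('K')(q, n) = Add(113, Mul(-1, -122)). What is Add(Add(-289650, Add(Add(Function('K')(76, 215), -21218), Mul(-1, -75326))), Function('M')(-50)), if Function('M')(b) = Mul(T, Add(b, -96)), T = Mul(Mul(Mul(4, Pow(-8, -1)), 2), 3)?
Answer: -234869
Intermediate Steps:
T = -3 (T = Mul(Mul(Mul(4, Rational(-1, 8)), 2), 3) = Mul(Mul(Rational(-1, 2), 2), 3) = Mul(-1, 3) = -3)
Function('M')(b) = Add(288, Mul(-3, b)) (Function('M')(b) = Mul(-3, Add(b, -96)) = Mul(-3, Add(-96, b)) = Add(288, Mul(-3, b)))
Function('K')(q, n) = 235 (Function('K')(q, n) = Add(113, 122) = 235)
Add(Add(-289650, Add(Add(Function('K')(76, 215), -21218), Mul(-1, -75326))), Function('M')(-50)) = Add(Add(-289650, Add(Add(235, -21218), Mul(-1, -75326))), Add(288, Mul(-3, -50))) = Add(Add(-289650, Add(-20983, 75326)), Add(288, 150)) = Add(Add(-289650, 54343), 438) = Add(-235307, 438) = -234869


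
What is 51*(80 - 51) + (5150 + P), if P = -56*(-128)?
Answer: 13797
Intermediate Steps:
P = 7168
51*(80 - 51) + (5150 + P) = 51*(80 - 51) + (5150 + 7168) = 51*29 + 12318 = 1479 + 12318 = 13797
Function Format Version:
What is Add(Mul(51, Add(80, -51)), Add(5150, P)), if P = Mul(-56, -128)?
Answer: 13797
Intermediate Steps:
P = 7168
Add(Mul(51, Add(80, -51)), Add(5150, P)) = Add(Mul(51, Add(80, -51)), Add(5150, 7168)) = Add(Mul(51, 29), 12318) = Add(1479, 12318) = 13797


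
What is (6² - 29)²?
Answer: 49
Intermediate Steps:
(6² - 29)² = (36 - 29)² = 7² = 49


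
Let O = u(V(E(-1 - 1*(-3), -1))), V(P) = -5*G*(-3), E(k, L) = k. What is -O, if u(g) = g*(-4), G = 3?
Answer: 180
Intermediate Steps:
V(P) = 45 (V(P) = -5*3*(-3) = -15*(-3) = 45)
u(g) = -4*g
O = -180 (O = -4*45 = -180)
-O = -1*(-180) = 180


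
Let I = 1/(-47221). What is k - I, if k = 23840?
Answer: 1125748641/47221 ≈ 23840.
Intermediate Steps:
I = -1/47221 ≈ -2.1177e-5
k - I = 23840 - 1*(-1/47221) = 23840 + 1/47221 = 1125748641/47221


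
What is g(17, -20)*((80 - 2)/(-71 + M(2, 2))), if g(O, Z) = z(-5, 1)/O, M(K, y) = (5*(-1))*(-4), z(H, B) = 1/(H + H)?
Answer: 13/1445 ≈ 0.0089965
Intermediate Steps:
z(H, B) = 1/(2*H)
M(K, y) = 20 (M(K, y) = -5*(-4) = 20)
g(O, Z) = -1/(10*O) (g(O, Z) = ((1/2)/(-5))/O = ((1/2)*(-1/5))/O = -1/(10*O))
g(17, -20)*((80 - 2)/(-71 + M(2, 2))) = (-1/10/17)*((80 - 2)/(-71 + 20)) = (-1/10*1/17)*(78/(-51)) = -39*(-1)/(85*51) = -1/170*(-26/17) = 13/1445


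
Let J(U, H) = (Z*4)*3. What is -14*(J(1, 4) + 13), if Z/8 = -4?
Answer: 5194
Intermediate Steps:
Z = -32 (Z = 8*(-4) = -32)
J(U, H) = -384 (J(U, H) = -32*4*3 = -128*3 = -384)
-14*(J(1, 4) + 13) = -14*(-384 + 13) = -14*(-371) = 5194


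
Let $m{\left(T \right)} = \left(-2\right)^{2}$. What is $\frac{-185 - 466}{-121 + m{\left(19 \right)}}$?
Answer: $\frac{217}{39} \approx 5.5641$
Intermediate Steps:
$m{\left(T \right)} = 4$
$\frac{-185 - 466}{-121 + m{\left(19 \right)}} = \frac{-185 - 466}{-121 + 4} = - \frac{651}{-117} = \left(-651\right) \left(- \frac{1}{117}\right) = \frac{217}{39}$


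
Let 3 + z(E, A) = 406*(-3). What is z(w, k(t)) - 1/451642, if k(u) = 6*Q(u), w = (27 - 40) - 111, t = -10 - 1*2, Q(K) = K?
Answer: -551454883/451642 ≈ -1221.0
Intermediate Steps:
t = -12 (t = -10 - 2 = -12)
w = -124 (w = -13 - 111 = -124)
k(u) = 6*u
z(E, A) = -1221 (z(E, A) = -3 + 406*(-3) = -3 - 1218 = -1221)
z(w, k(t)) - 1/451642 = -1221 - 1/451642 = -551454883/451642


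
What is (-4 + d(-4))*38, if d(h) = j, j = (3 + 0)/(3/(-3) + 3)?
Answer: -95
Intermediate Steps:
j = 3/2 (j = 3/(3*(-⅓) + 3) = 3/(-1 + 3) = 3/2 ≈ 1.5000)
d(h) = 3/2
(-4 + d(-4))*38 = (-4 + 3/2)*38 = -5/2*38 = -95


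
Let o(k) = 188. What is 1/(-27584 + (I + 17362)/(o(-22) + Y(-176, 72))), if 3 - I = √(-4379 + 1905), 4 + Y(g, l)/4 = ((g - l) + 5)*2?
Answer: -86644089436/2390839645743843 - 1772*I*√2474/2390839645743843 ≈ -3.624e-5 - 3.6865e-11*I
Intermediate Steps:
Y(g, l) = 24 - 8*l + 8*g (Y(g, l) = -16 + 4*(((g - l) + 5)*2) = -16 + 4*((5 + g - l)*2) = -16 + 4*(10 - 2*l + 2*g) = -16 + (40 - 8*l + 8*g) = 24 - 8*l + 8*g)
I = 3 - I*√2474 (I = 3 - √(-4379 + 1905) = 3 - √(-2474) = 3 - I*√2474 ≈ 3.0 - 49.739*I)
1/(-27584 + (I + 17362)/(o(-22) + Y(-176, 72))) = 1/(-27584 + ((3 - I*√2474) + 17362)/(188 + (24 - 8*72 + 8*(-176)))) = 1/(-27584 + (17365 - I*√2474)/(188 + (24 - 576 - 1408))) = 1/(-27584 + (17365 - I*√2474)/(188 - 1960)) = 1/(-27584 + (17365 - I*√2474)/(-1772)) = 1/(-27584 + (17365 - I*√2474)*(-1/1772)) = 1/(-27584 + (-17365/1772 + I*√2474/1772)) = 1/(-48896213/1772 + I*√2474/1772)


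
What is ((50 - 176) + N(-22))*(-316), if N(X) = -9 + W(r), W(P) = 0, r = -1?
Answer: 42660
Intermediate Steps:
N(X) = -9 (N(X) = -9 + 0 = -9)
((50 - 176) + N(-22))*(-316) = ((50 - 176) - 9)*(-316) = (-126 - 9)*(-316) = -135*(-316) = 42660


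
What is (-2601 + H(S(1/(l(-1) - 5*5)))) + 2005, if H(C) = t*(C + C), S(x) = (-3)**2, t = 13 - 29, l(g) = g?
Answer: -884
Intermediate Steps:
t = -16
S(x) = 9
H(C) = -32*C (H(C) = -16*(C + C) = -32*C)
(-2601 + H(S(1/(l(-1) - 5*5)))) + 2005 = (-2601 - 32*9) + 2005 = (-2601 - 288) + 2005 = -2889 + 2005 = -884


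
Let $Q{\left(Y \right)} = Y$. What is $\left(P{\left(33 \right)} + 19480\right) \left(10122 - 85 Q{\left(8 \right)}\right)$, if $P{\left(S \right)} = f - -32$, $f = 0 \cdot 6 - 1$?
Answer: $184222862$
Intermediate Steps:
$f = -1$ ($f = 0 - 1 = -1$)
$P{\left(S \right)} = 31$ ($P{\left(S \right)} = -1 - -32 = -1 + 32 = 31$)
$\left(P{\left(33 \right)} + 19480\right) \left(10122 - 85 Q{\left(8 \right)}\right) = \left(31 + 19480\right) \left(10122 - 680\right) = 19511 \left(10122 - 680\right) = 19511 \cdot 9442 = 184222862$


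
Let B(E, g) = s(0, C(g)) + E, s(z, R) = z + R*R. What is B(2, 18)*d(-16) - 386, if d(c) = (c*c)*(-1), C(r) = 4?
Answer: -4994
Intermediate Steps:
s(z, R) = z + R²
B(E, g) = 16 + E (B(E, g) = (0 + 4²) + E = (0 + 16) + E = 16 + E)
d(c) = -c² (d(c) = c²*(-1) = -c²)
B(2, 18)*d(-16) - 386 = (16 + 2)*(-1*(-16)²) - 386 = 18*(-1*256) - 386 = 18*(-256) - 386 = -4608 - 386 = -4994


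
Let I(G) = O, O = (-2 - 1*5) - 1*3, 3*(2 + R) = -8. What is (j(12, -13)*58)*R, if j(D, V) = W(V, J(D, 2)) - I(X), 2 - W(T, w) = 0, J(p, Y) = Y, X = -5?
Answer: -3248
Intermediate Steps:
R = -14/3 (R = -2 + (⅓)*(-8) = -2 - 8/3 = -14/3 ≈ -4.6667)
O = -10 (O = (-2 - 5) - 3 = -7 - 3 = -10)
W(T, w) = 2 (W(T, w) = 2 - 1*0 = 2 + 0 = 2)
I(G) = -10
j(D, V) = 12 (j(D, V) = 2 - 1*(-10) = 2 + 10 = 12)
(j(12, -13)*58)*R = (12*58)*(-14/3) = 696*(-14/3) = -3248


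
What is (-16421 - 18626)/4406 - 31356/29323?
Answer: -1165837717/129197138 ≈ -9.0237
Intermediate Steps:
(-16421 - 18626)/4406 - 31356/29323 = -35047*1/4406 - 31356*1/29323 = -35047/4406 - 31356/29323 = -1165837717/129197138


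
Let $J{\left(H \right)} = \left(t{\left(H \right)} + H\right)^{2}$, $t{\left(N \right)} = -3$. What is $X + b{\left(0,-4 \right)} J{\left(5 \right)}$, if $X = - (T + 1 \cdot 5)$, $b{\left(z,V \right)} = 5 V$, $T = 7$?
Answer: $-92$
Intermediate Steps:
$X = -12$ ($X = - (7 + 1 \cdot 5) = - (7 + 5) = \left(-1\right) 12 = -12$)
$J{\left(H \right)} = \left(-3 + H\right)^{2}$
$X + b{\left(0,-4 \right)} J{\left(5 \right)} = -12 + 5 \left(-4\right) \left(-3 + 5\right)^{2} = -12 - 20 \cdot 2^{2} = -12 - 80 = -92$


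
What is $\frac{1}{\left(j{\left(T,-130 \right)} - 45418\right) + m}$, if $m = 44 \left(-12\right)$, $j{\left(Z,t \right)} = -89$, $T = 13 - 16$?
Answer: $- \frac{1}{46035} \approx -2.1723 \cdot 10^{-5}$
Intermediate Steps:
$T = -3$
$m = -528$
$\frac{1}{\left(j{\left(T,-130 \right)} - 45418\right) + m} = \frac{1}{\left(-89 - 45418\right) - 528} = \frac{1}{-45507 - 528} = \frac{1}{-46035} = - \frac{1}{46035}$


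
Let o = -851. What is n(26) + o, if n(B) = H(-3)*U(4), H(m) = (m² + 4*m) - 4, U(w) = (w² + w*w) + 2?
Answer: -1089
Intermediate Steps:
U(w) = 2 + 2*w² (U(w) = (w² + w²) + 2 = 2*w² + 2 = 2 + 2*w²)
H(m) = -4 + m² + 4*m
n(B) = -238 (n(B) = (-4 + (-3)² + 4*(-3))*(2 + 2*4²) = (-4 + 9 - 12)*(2 + 2*16) = -7*(2 + 32) = -7*34 = -238)
n(26) + o = -238 - 851 = -1089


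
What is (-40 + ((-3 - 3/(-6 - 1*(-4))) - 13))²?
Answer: 11881/4 ≈ 2970.3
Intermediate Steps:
(-40 + ((-3 - 3/(-6 - 1*(-4))) - 13))² = (-40 + ((-3 - 3/(-6 + 4)) - 13))² = (-40 + ((-3 - 3/(-2)) - 13))² = (-40 + ((-3 - 3*(-½)) - 13))² = (-40 + ((-3 + 3/2) - 13))² = (-40 + (-3/2 - 13))² = (-40 - 29/2)² = (-109/2)² = 11881/4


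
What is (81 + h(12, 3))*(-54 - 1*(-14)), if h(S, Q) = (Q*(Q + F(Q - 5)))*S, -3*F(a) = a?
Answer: -8520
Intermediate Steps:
F(a) = -a/3
h(S, Q) = Q*S*(5/3 + 2*Q/3) (h(S, Q) = (Q*(Q - (Q - 5)/3))*S = (Q*(Q - (-5 + Q)/3))*S = (Q*(Q + (5/3 - Q/3)))*S = (Q*(5/3 + 2*Q/3))*S = Q*S*(5/3 + 2*Q/3))
(81 + h(12, 3))*(-54 - 1*(-14)) = (81 + (⅓)*3*12*(5 + 2*3))*(-54 - 1*(-14)) = (81 + (⅓)*3*12*(5 + 6))*(-54 + 14) = (81 + (⅓)*3*12*11)*(-40) = (81 + 132)*(-40) = 213*(-40) = -8520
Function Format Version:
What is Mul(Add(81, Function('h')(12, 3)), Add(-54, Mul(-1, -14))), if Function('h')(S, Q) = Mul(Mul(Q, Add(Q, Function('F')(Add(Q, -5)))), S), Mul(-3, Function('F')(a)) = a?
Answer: -8520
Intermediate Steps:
Function('F')(a) = Mul(Rational(-1, 3), a)
Function('h')(S, Q) = Mul(Q, S, Add(Rational(5, 3), Mul(Rational(2, 3), Q))) (Function('h')(S, Q) = Mul(Mul(Q, Add(Q, Mul(Rational(-1, 3), Add(Q, -5)))), S) = Mul(Mul(Q, Add(Q, Mul(Rational(-1, 3), Add(-5, Q)))), S) = Mul(Mul(Q, Add(Q, Add(Rational(5, 3), Mul(Rational(-1, 3), Q)))), S) = Mul(Mul(Q, Add(Rational(5, 3), Mul(Rational(2, 3), Q))), S) = Mul(Q, S, Add(Rational(5, 3), Mul(Rational(2, 3), Q))))
Mul(Add(81, Function('h')(12, 3)), Add(-54, Mul(-1, -14))) = Mul(Add(81, Mul(Rational(1, 3), 3, 12, Add(5, Mul(2, 3)))), Add(-54, Mul(-1, -14))) = Mul(Add(81, Mul(Rational(1, 3), 3, 12, Add(5, 6))), Add(-54, 14)) = Mul(Add(81, Mul(Rational(1, 3), 3, 12, 11)), -40) = Mul(Add(81, 132), -40) = Mul(213, -40) = -8520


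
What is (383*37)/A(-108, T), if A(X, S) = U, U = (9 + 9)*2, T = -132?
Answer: 14171/36 ≈ 393.64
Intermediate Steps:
U = 36 (U = 18*2 = 36)
A(X, S) = 36
(383*37)/A(-108, T) = (383*37)/36 = 14171*(1/36) = 14171/36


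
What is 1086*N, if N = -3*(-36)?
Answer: 117288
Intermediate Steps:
N = 108
1086*N = 1086*108 = 117288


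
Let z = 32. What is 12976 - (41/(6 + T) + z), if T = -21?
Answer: 194201/15 ≈ 12947.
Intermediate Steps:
12976 - (41/(6 + T) + z) = 12976 - (41/(6 - 21) + 32) = 12976 - (41/(-15) + 32) = 12976 - (-1/15*41 + 32) = 12976 - (-41/15 + 32) = 12976 - 1*439/15 = 12976 - 439/15 = 194201/15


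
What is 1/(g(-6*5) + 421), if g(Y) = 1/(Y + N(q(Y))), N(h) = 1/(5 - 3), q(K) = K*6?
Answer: 59/24837 ≈ 0.0023755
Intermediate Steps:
q(K) = 6*K
N(h) = 1/2
g(Y) = 1/(1/2 + Y) (g(Y) = 1/(Y + 1/2) = 1/(1/2 + Y))
1/(g(-6*5) + 421) = 1/(2/(1 + 2*(-6*5)) + 421) = 1/(2/(1 + 2*(-30)) + 421) = 1/(2/(1 - 60) + 421) = 1/(2/(-59) + 421) = 1/(2*(-1/59) + 421) = 1/(-2/59 + 421) = 1/(24837/59) = 59/24837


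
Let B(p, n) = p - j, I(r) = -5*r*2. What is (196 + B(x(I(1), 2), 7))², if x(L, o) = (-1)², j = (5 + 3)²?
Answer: 17689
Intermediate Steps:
j = 64 (j = 8² = 64)
I(r) = -10*r
x(L, o) = 1
B(p, n) = -64 + p (B(p, n) = p - 1*64 = p - 64 = -64 + p)
(196 + B(x(I(1), 2), 7))² = (196 + (-64 + 1))² = (196 - 63)² = 133² = 17689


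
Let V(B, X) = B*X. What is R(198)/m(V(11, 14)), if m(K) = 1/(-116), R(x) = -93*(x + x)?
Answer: 4272048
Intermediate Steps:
R(x) = -186*x
m(K) = -1/116
R(198)/m(V(11, 14)) = (-186*198)/(-1/116) = -36828*(-116) = 4272048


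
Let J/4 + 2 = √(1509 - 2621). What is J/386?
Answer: -4/193 + 4*I*√278/193 ≈ -0.020725 + 0.34556*I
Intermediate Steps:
J = -8 + 8*I*√278 (J = -8 + 4*√(1509 - 2621) = -8 + 4*√(-1112) = -8 + 4*(2*I*√278) = -8 + 8*I*√278 ≈ -8.0 + 133.39*I)
J/386 = (-8 + 8*I*√278)/386 = (-8 + 8*I*√278)*(1/386) = -4/193 + 4*I*√278/193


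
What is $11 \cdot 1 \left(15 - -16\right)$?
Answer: $341$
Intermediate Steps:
$11 \cdot 1 \left(15 - -16\right) = 11 \left(15 + 16\right) = 11 \cdot 31 = 341$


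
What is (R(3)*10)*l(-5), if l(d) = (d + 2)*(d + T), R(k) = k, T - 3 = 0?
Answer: 180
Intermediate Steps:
T = 3 (T = 3 + 0 = 3)
l(d) = (2 + d)*(3 + d) (l(d) = (d + 2)*(d + 3) = (2 + d)*(3 + d))
(R(3)*10)*l(-5) = (3*10)*(6 + (-5)² + 5*(-5)) = 30*(6 + 25 - 25) = 30*6 = 180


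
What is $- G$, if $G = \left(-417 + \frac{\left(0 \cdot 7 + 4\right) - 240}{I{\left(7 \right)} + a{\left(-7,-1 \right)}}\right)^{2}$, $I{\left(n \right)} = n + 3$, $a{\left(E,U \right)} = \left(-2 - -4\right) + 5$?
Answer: $- \frac{53655625}{289} \approx -1.8566 \cdot 10^{5}$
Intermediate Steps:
$a{\left(E,U \right)} = 7$ ($a{\left(E,U \right)} = \left(-2 + 4\right) + 5 = 2 + 5 = 7$)
$I{\left(n \right)} = 3 + n$
$G = \frac{53655625}{289}$ ($G = \left(-417 + \frac{\left(0 \cdot 7 + 4\right) - 240}{\left(3 + 7\right) + 7}\right)^{2} = \left(-417 + \frac{\left(0 + 4\right) - 240}{10 + 7}\right)^{2} = \left(-417 + \frac{4 - 240}{17}\right)^{2} = \left(-417 - \frac{236}{17}\right)^{2} = \left(- \frac{7325}{17}\right)^{2} = \frac{53655625}{289} \approx 1.8566 \cdot 10^{5}$)
$- G = \left(-1\right) \frac{53655625}{289} = - \frac{53655625}{289}$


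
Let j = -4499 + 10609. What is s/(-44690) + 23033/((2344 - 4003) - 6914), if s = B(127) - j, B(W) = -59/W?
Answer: -124073889173/48657175990 ≈ -2.5500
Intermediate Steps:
j = 6110
s = -776029/127 (s = -59/127 - 1*6110 = -59*1/127 - 6110 = -59/127 - 6110 = -776029/127 ≈ -6110.5)
s/(-44690) + 23033/((2344 - 4003) - 6914) = -776029/127/(-44690) + 23033/((2344 - 4003) - 6914) = -776029/127*(-1/44690) + 23033/(-1659 - 6914) = 776029/5675630 + 23033/(-8573) = 776029/5675630 + 23033*(-1/8573) = 776029/5675630 - 23033/8573 = -124073889173/48657175990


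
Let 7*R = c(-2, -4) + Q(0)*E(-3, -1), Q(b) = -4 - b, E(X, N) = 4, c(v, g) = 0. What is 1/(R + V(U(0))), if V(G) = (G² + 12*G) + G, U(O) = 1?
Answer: 7/82 ≈ 0.085366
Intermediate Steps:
V(G) = G² + 13*G
R = -16/7 (R = (0 + (-4 - 1*0)*4)/7 = (0 + (-4 + 0)*4)/7 = (0 - 4*4)/7 = (0 - 16)/7 = (⅐)*(-16) = -16/7 ≈ -2.2857)
1/(R + V(U(0))) = 1/(-16/7 + 1*(13 + 1)) = 1/(-16/7 + 1*14) = 1/(-16/7 + 14) = 1/(82/7) = 7/82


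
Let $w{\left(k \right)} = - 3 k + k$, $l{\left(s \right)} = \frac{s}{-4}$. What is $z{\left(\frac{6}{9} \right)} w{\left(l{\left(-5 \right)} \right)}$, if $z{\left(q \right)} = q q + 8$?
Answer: $- \frac{190}{9} \approx -21.111$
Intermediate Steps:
$l{\left(s \right)} = - \frac{s}{4}$ ($l{\left(s \right)} = s \left(- \frac{1}{4}\right) = - \frac{s}{4}$)
$w{\left(k \right)} = - 2 k$
$z{\left(q \right)} = 8 + q^{2}$ ($z{\left(q \right)} = q^{2} + 8 = 8 + q^{2}$)
$z{\left(\frac{6}{9} \right)} w{\left(l{\left(-5 \right)} \right)} = \left(8 + \left(\frac{6}{9}\right)^{2}\right) \left(- 2 \left(\left(- \frac{1}{4}\right) \left(-5\right)\right)\right) = \left(8 + \left(6 \cdot \frac{1}{9}\right)^{2}\right) \left(\left(-2\right) \frac{5}{4}\right) = \left(8 + \left(\frac{2}{3}\right)^{2}\right) \left(- \frac{5}{2}\right) = \left(8 + \frac{4}{9}\right) \left(- \frac{5}{2}\right) = \frac{76}{9} \left(- \frac{5}{2}\right) = - \frac{190}{9}$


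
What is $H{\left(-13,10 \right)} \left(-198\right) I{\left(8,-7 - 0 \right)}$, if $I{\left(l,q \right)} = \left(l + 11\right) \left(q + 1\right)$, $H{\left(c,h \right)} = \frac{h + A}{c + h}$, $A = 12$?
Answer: $-165528$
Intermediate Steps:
$H{\left(c,h \right)} = \frac{12 + h}{c + h}$ ($H{\left(c,h \right)} = \frac{h + 12}{c + h} = \frac{12 + h}{c + h}$)
$I{\left(l,q \right)} = \left(1 + q\right) \left(11 + l\right)$ ($I{\left(l,q \right)} = \left(11 + l\right) \left(1 + q\right) = \left(1 + q\right) \left(11 + l\right)$)
$H{\left(-13,10 \right)} \left(-198\right) I{\left(8,-7 - 0 \right)} = \frac{12 + 10}{-13 + 10} \left(-198\right) \left(11 + 8 + 11 \left(-7 - 0\right) + 8 \left(-7 - 0\right)\right) = \frac{1}{-3} \cdot 22 \left(-198\right) \left(11 + 8 + 11 \left(-7 + 0\right) + 8 \left(-7 + 0\right)\right) = \left(- \frac{1}{3}\right) 22 \left(-198\right) \left(11 + 8 + 11 \left(-7\right) + 8 \left(-7\right)\right) = \left(- \frac{22}{3}\right) \left(-198\right) \left(11 + 8 - 77 - 56\right) = 1452 \left(-114\right) = -165528$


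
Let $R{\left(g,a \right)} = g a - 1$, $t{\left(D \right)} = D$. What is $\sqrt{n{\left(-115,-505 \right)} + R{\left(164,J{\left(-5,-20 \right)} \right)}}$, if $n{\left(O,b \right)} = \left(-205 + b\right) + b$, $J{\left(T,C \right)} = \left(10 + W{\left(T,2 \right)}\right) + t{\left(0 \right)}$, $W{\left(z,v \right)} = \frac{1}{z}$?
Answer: $\frac{2 \sqrt{2445}}{5} \approx 19.779$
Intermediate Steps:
$J{\left(T,C \right)} = 10 + \frac{1}{T}$ ($J{\left(T,C \right)} = \left(10 + \frac{1}{T}\right) + 0 = 10 + \frac{1}{T}$)
$n{\left(O,b \right)} = -205 + 2 b$
$R{\left(g,a \right)} = -1 + a g$ ($R{\left(g,a \right)} = a g - 1 = -1 + a g$)
$\sqrt{n{\left(-115,-505 \right)} + R{\left(164,J{\left(-5,-20 \right)} \right)}} = \sqrt{\left(-205 + 2 \left(-505\right)\right) - \left(1 - \left(10 + \frac{1}{-5}\right) 164\right)} = \sqrt{\left(-205 - 1010\right) - \left(1 - \left(10 - \frac{1}{5}\right) 164\right)} = \sqrt{-1215 + \left(-1 + \frac{49}{5} \cdot 164\right)} = \sqrt{-1215 + \left(-1 + \frac{8036}{5}\right)} = \sqrt{-1215 + \frac{8031}{5}} = \sqrt{\frac{1956}{5}} = \frac{2 \sqrt{2445}}{5}$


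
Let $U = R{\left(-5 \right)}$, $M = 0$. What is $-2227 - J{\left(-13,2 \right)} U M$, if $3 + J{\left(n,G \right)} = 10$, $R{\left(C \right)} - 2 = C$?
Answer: $-2227$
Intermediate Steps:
$R{\left(C \right)} = 2 + C$
$U = -3$ ($U = 2 - 5 = -3$)
$J{\left(n,G \right)} = 7$ ($J{\left(n,G \right)} = -3 + 10 = 7$)
$-2227 - J{\left(-13,2 \right)} U M = -2227 - 7 \left(\left(-3\right) 0\right) = -2227 - 7 \cdot 0 = -2227 - 0 = -2227 + 0 = -2227$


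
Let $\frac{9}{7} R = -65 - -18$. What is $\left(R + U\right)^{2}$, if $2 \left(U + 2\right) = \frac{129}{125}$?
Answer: $\frac{7325476921}{5062500} \approx 1447.0$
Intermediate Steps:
$R = - \frac{329}{9}$ ($R = \frac{7 \left(-65 - -18\right)}{9} = \frac{7 \left(-65 + 18\right)}{9} = \frac{7}{9} \left(-47\right) = - \frac{329}{9} \approx -36.556$)
$U = - \frac{371}{250}$ ($U = -2 + \frac{129 \cdot \frac{1}{125}}{2} = -2 + \frac{1}{2} \cdot \frac{129}{125} = -2 + \frac{129}{250} = - \frac{371}{250} \approx -1.484$)
$\left(R + U\right)^{2} = \left(- \frac{329}{9} - \frac{371}{250}\right)^{2} = \left(- \frac{85589}{2250}\right)^{2} = \frac{7325476921}{5062500}$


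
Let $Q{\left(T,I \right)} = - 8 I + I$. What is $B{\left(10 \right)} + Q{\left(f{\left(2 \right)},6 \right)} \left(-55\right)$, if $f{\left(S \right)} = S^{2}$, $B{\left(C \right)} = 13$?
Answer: $2323$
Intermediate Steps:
$Q{\left(T,I \right)} = - 7 I$
$B{\left(10 \right)} + Q{\left(f{\left(2 \right)},6 \right)} \left(-55\right) = 13 + \left(-7\right) 6 \left(-55\right) = 13 - -2310 = 13 + 2310 = 2323$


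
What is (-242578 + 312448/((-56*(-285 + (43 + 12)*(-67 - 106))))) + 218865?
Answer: -203334093/8575 ≈ -23712.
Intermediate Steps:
(-242578 + 312448/((-56*(-285 + (43 + 12)*(-67 - 106))))) + 218865 = (-242578 + 312448/((-56*(-285 + 55*(-173))))) + 218865 = (-242578 + 312448/((-56*(-285 - 9515)))) + 218865 = (-242578 + 312448/((-56*(-9800)))) + 218865 = (-242578 + 312448/548800) + 218865 = (-242578 + 312448*(1/548800)) + 218865 = (-242578 + 4882/8575) + 218865 = -2080101468/8575 + 218865 = -203334093/8575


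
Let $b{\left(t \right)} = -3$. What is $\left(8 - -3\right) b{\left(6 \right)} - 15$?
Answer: $-48$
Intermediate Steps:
$\left(8 - -3\right) b{\left(6 \right)} - 15 = \left(8 - -3\right) \left(-3\right) - 15 = \left(8 + 3\right) \left(-3\right) - 15 = 11 \left(-3\right) - 15 = -33 - 15 = -48$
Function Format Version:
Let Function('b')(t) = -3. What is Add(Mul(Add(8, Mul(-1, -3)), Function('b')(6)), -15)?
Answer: -48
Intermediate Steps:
Add(Mul(Add(8, Mul(-1, -3)), Function('b')(6)), -15) = Add(Mul(Add(8, Mul(-1, -3)), -3), -15) = Add(Mul(Add(8, 3), -3), -15) = Add(Mul(11, -3), -15) = Add(-33, -15) = -48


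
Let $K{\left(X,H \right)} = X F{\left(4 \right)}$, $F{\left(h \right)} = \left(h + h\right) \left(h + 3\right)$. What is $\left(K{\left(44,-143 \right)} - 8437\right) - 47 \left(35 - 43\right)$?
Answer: $-5597$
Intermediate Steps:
$F{\left(h \right)} = 2 h \left(3 + h\right)$
$K{\left(X,H \right)} = 56 X$ ($K{\left(X,H \right)} = X 2 \cdot 4 \left(3 + 4\right) = X 2 \cdot 4 \cdot 7 = X 56 = 56 X$)
$\left(K{\left(44,-143 \right)} - 8437\right) - 47 \left(35 - 43\right) = \left(56 \cdot 44 - 8437\right) - 47 \left(35 - 43\right) = \left(2464 - 8437\right) - -376 = -5973 + 376 = -5597$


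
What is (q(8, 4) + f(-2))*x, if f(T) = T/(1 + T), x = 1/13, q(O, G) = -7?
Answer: -5/13 ≈ -0.38462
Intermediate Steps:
x = 1/13 ≈ 0.076923
(q(8, 4) + f(-2))*x = (-7 - 2/(1 - 2))*(1/13) = (-7 - 2/(-1))*(1/13) = (-7 - 2*(-1))*(1/13) = (-7 + 2)*(1/13) = -5*1/13 = -5/13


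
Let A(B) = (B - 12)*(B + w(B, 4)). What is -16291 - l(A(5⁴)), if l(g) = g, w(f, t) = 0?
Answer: -399416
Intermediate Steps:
A(B) = B*(-12 + B) (A(B) = (B - 12)*(B + 0) = (-12 + B)*B = B*(-12 + B))
-16291 - l(A(5⁴)) = -16291 - 5⁴*(-12 + 5⁴) = -16291 - 625*(-12 + 625) = -16291 - 625*613 = -16291 - 1*383125 = -16291 - 383125 = -399416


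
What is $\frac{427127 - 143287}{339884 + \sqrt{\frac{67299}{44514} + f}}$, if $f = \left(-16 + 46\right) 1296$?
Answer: $\frac{286292309024256}{342820400259251} - \frac{56768 \sqrt{8560396427574}}{342820400259251} \approx 0.83462$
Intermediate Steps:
$f = 38880$ ($f = 30 \cdot 1296 = 38880$)
$\frac{427127 - 143287}{339884 + \sqrt{\frac{67299}{44514} + f}} = \frac{427127 - 143287}{339884 + \sqrt{\frac{67299}{44514} + 38880}} = \frac{283840}{339884 + \sqrt{67299 \cdot \frac{1}{44514} + 38880}} = \frac{283840}{339884 + \sqrt{\frac{22433}{14838} + 38880}} = \frac{283840}{339884 + \sqrt{\frac{576923873}{14838}}} = \frac{283840}{339884 + \frac{\sqrt{8560396427574}}{14838}}$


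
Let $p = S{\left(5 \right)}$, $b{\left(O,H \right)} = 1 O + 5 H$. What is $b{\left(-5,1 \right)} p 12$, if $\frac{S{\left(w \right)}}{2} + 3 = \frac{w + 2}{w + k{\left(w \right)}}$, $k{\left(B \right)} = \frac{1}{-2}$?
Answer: $0$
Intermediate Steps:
$k{\left(B \right)} = - \frac{1}{2}$
$S{\left(w \right)} = -6 + \frac{2 \left(2 + w\right)}{- \frac{1}{2} + w}$ ($S{\left(w \right)} = -6 + 2 \frac{w + 2}{w - \frac{1}{2}} = -6 + 2 \frac{2 + w}{- \frac{1}{2} + w} = -6 + \frac{2 \left(2 + w\right)}{- \frac{1}{2} + w}$)
$b{\left(O,H \right)} = O + 5 H$
$p = - \frac{26}{9}$ ($p = \frac{2 \left(7 - 20\right)}{-1 + 2 \cdot 5} = \frac{2 \left(7 - 20\right)}{-1 + 10} = 2 \cdot \frac{1}{9} \left(-13\right) = - \frac{26}{9} \approx -2.8889$)
$b{\left(-5,1 \right)} p 12 = \left(-5 + 5 \cdot 1\right) \left(- \frac{26}{9}\right) 12 = \left(-5 + 5\right) \left(- \frac{26}{9}\right) 12 = 0 \left(- \frac{26}{9}\right) 12 = 0 \cdot 12 = 0$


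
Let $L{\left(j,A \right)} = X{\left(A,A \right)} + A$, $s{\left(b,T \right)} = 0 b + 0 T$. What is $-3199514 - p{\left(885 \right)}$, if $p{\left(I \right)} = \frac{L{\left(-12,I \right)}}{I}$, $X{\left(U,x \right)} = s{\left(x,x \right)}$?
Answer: $-3199515$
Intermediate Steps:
$s{\left(b,T \right)} = 0$ ($s{\left(b,T \right)} = 0 + 0 = 0$)
$X{\left(U,x \right)} = 0$
$L{\left(j,A \right)} = A$ ($L{\left(j,A \right)} = 0 + A = A$)
$p{\left(I \right)} = 1$ ($p{\left(I \right)} = \frac{I}{I} = 1$)
$-3199514 - p{\left(885 \right)} = -3199514 - 1 = -3199515$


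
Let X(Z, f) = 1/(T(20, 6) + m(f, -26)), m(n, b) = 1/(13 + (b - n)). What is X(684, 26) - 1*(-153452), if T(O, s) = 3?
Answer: 17800471/116 ≈ 1.5345e+5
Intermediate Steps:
m(n, b) = 1/(13 + b - n)
X(Z, f) = 1/(3 + 1/(-13 - f)) (X(Z, f) = 1/(3 + 1/(13 - 26 - f)) = 1/(3 + 1/(-13 - f)))
X(684, 26) - 1*(-153452) = (13 + 26)/(38 + 3*26) - 1*(-153452) = 39/(38 + 78) + 153452 = 39/116 + 153452 = 17800471/116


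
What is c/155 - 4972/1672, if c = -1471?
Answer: -73413/5890 ≈ -12.464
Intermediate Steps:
c/155 - 4972/1672 = -1471/155 - 4972/1672 = -1471*1/155 - 4972*1/1672 = -1471/155 - 113/38 = -73413/5890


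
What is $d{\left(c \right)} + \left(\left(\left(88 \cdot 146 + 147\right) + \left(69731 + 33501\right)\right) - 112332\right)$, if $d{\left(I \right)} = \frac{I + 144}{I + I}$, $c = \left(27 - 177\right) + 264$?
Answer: $\frac{148053}{38} \approx 3896.1$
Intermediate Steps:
$c = 114$ ($c = -150 + 264 = 114$)
$d{\left(I \right)} = \frac{144 + I}{2 I}$
$d{\left(c \right)} + \left(\left(\left(88 \cdot 146 + 147\right) + \left(69731 + 33501\right)\right) - 112332\right) = \frac{144 + 114}{2 \cdot 114} + \left(\left(\left(88 \cdot 146 + 147\right) + \left(69731 + 33501\right)\right) - 112332\right) = \frac{1}{2} \cdot \frac{1}{114} \cdot 258 + \left(\left(\left(12848 + 147\right) + 103232\right) - 112332\right) = \frac{43}{38} + \left(\left(12995 + 103232\right) - 112332\right) = \frac{43}{38} + \left(116227 - 112332\right) = \frac{43}{38} + 3895 = \frac{148053}{38}$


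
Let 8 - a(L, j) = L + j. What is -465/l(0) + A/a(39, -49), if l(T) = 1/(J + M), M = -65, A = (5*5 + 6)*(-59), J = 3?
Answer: 517111/18 ≈ 28728.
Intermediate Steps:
a(L, j) = 8 - L - j (a(L, j) = 8 - (L + j) = 8 + (-L - j) = 8 - L - j)
A = -1829 (A = (25 + 6)*(-59) = 31*(-59) = -1829)
l(T) = -1/62 (l(T) = 1/(3 - 65) = 1/(-62) = -1/62)
-465/l(0) + A/a(39, -49) = -465/(-1/62) - 1829/(8 - 1*39 - 1*(-49)) = -465*(-62) - 1829/(8 - 39 + 49) = 28830 - 1829/18 = 517111/18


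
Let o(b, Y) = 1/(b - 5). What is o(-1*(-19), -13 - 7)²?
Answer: 1/196 ≈ 0.0051020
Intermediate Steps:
o(b, Y) = 1/(-5 + b)
o(-1*(-19), -13 - 7)² = (1/(-5 - 1*(-19)))² = (1/(-5 + 19))² = (1/14)² = 1/196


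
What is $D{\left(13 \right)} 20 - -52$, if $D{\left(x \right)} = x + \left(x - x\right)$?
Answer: $312$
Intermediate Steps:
$D{\left(x \right)} = x$ ($D{\left(x \right)} = x + 0 = x$)
$D{\left(13 \right)} 20 - -52 = 13 \cdot 20 - -52 = 260 + \left(-21 + 73\right) = 260 + 52 = 312$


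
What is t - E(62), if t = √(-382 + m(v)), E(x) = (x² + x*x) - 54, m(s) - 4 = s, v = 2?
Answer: -7634 + 2*I*√94 ≈ -7634.0 + 19.391*I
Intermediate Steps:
m(s) = 4 + s
E(x) = -54 + 2*x² (E(x) = (x² + x²) - 54 = 2*x² - 54 = -54 + 2*x²)
t = 2*I*√94 (t = √(-382 + (4 + 2)) = √(-382 + 6) = √(-376) = 2*I*√94 ≈ 19.391*I)
t - E(62) = 2*I*√94 - (-54 + 2*62²) = 2*I*√94 - (-54 + 2*3844) = 2*I*√94 - (-54 + 7688) = 2*I*√94 - 1*7634 = 2*I*√94 - 7634 = -7634 + 2*I*√94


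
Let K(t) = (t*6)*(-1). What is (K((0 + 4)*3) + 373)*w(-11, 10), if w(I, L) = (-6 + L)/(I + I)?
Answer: -602/11 ≈ -54.727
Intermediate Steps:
w(I, L) = (-6 + L)/(2*I) (w(I, L) = (-6 + L)/((2*I)) = (-6 + L)*(1/(2*I)) = (-6 + L)/(2*I))
K(t) = -6*t (K(t) = (6*t)*(-1) = -6*t)
(K((0 + 4)*3) + 373)*w(-11, 10) = (-6*(0 + 4)*3 + 373)*((1/2)*(-6 + 10)/(-11)) = (-24*3 + 373)*((1/2)*(-1/11)*4) = (-6*12 + 373)*(-2/11) = (-72 + 373)*(-2/11) = 301*(-2/11) = -602/11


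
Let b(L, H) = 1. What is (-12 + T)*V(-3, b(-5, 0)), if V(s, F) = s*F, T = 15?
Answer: -9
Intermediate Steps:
V(s, F) = F*s
(-12 + T)*V(-3, b(-5, 0)) = (-12 + 15)*(1*(-3)) = 3*(-3) = -9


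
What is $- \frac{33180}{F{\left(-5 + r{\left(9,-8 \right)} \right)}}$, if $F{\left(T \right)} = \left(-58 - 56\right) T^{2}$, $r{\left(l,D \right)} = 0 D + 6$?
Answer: $\frac{5530}{19} \approx 291.05$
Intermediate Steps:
$r{\left(l,D \right)} = 6$ ($r{\left(l,D \right)} = 0 + 6 = 6$)
$F{\left(T \right)} = - 114 T^{2}$
$- \frac{33180}{F{\left(-5 + r{\left(9,-8 \right)} \right)}} = - \frac{33180}{\left(-114\right) \left(-5 + 6\right)^{2}} = - \frac{33180}{\left(-114\right) 1^{2}} = - \frac{33180}{\left(-114\right) 1} = - \frac{33180}{-114} = \left(-33180\right) \left(- \frac{1}{114}\right) = \frac{5530}{19}$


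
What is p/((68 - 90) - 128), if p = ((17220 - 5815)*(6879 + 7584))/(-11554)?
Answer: 10996701/115540 ≈ 95.177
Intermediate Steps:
p = -164950515/11554 (p = (11405*14463)*(-1/11554) = 164950515*(-1/11554) = -164950515/11554 ≈ -14276.)
p/((68 - 90) - 128) = -164950515/11554/((68 - 90) - 128) = -164950515/11554/(-22 - 128) = -164950515/11554/(-150) = -1/150*(-164950515/11554) = 10996701/115540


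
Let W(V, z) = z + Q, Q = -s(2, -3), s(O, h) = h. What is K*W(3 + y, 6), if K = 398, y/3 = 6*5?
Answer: 3582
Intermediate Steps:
y = 90 (y = 3*(6*5) = 3*30 = 90)
Q = 3 (Q = -1*(-3) = 3)
W(V, z) = 3 + z (W(V, z) = z + 3 = 3 + z)
K*W(3 + y, 6) = 398*(3 + 6) = 398*9 = 3582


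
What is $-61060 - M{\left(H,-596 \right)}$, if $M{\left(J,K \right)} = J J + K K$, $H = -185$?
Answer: $-450501$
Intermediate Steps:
$M{\left(J,K \right)} = J^{2} + K^{2}$
$-61060 - M{\left(H,-596 \right)} = -61060 - \left(\left(-185\right)^{2} + \left(-596\right)^{2}\right) = -61060 - \left(34225 + 355216\right) = -61060 - 389441 = -450501$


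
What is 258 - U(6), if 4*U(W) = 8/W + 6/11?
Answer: 16997/66 ≈ 257.53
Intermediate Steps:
U(W) = 3/22 + 2/W (U(W) = (8/W + 6/11)/4 = (6/11 + 8/W)/4 = 3/22 + 2/W)
258 - U(6) = 258 - (3/22 + 2/6) = 258 - (3/22 + 2*(⅙)) = 258 - (3/22 + ⅓) = 258 - 1*31/66 = 258 - 31/66 = 16997/66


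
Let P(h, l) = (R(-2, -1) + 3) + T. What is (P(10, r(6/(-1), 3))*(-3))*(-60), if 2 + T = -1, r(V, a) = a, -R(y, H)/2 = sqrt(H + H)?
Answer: -360*I*sqrt(2) ≈ -509.12*I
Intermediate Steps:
R(y, H) = -2*sqrt(2)*sqrt(H) (R(y, H) = -2*sqrt(H + H) = -2*sqrt(2)*sqrt(H))
T = -3 (T = -2 - 1 = -3)
P(h, l) = -2*I*sqrt(2) (P(h, l) = (-2*sqrt(2)*sqrt(-1) + 3) - 3 = (-2*sqrt(2)*I + 3) - 3 = (-2*I*sqrt(2) + 3) - 3 = (3 - 2*I*sqrt(2)) - 3 = -2*I*sqrt(2))
(P(10, r(6/(-1), 3))*(-3))*(-60) = (-2*I*sqrt(2)*(-3))*(-60) = (6*I*sqrt(2))*(-60) = -360*I*sqrt(2)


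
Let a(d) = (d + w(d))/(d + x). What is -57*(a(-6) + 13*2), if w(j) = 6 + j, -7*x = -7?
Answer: -7752/5 ≈ -1550.4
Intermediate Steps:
x = 1 (x = -1/7*(-7) = 1)
a(d) = (6 + 2*d)/(1 + d) (a(d) = (d + (6 + d))/(d + 1) = (6 + 2*d)/(1 + d))
-57*(a(-6) + 13*2) = -57*(2*(3 - 6)/(1 - 6) + 13*2) = -57*(2*(-3)/(-5) + 26) = -57*(2*(-1/5)*(-3) + 26) = -57*(6/5 + 26) = -57*136/5 = -7752/5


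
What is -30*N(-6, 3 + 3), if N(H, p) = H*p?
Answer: 1080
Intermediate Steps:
-30*N(-6, 3 + 3) = -(-180)*(3 + 3) = -(-180)*6 = -30*(-36) = 1080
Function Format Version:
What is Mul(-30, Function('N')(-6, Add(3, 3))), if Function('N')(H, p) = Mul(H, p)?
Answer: 1080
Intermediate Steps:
Mul(-30, Function('N')(-6, Add(3, 3))) = Mul(-30, Mul(-6, Add(3, 3))) = Mul(-30, Mul(-6, 6)) = Mul(-30, -36) = 1080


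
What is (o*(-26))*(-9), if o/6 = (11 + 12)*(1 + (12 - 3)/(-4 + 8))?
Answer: 104949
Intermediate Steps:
o = 897/2 (o = 6*((11 + 12)*(1 + (12 - 3)/(-4 + 8))) = 6*(23*(1 + 9/4)) = 6*(23*(13/4)) = 6*(299/4) = 897/2 ≈ 448.50)
(o*(-26))*(-9) = ((897/2)*(-26))*(-9) = -11661*(-9) = 104949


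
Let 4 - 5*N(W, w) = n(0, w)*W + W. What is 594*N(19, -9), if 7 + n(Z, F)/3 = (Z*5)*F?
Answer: 228096/5 ≈ 45619.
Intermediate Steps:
n(Z, F) = -21 + 15*F*Z (n(Z, F) = -21 + 3*((Z*5)*F) = -21 + 3*((5*Z)*F) = -21 + 3*(5*F*Z) = -21 + 15*F*Z)
N(W, w) = ⅘ + 4*W (N(W, w) = ⅘ - ((-21 + 15*w*0)*W + W)/5 = ⅘ - ((-21 + 0)*W + W)/5 = ⅘ - (-21*W + W)/5 = ⅘ - (-4)*W = ⅘ + 4*W)
594*N(19, -9) = 594*(⅘ + 4*19) = 594*(⅘ + 76) = 594*(384/5) = 228096/5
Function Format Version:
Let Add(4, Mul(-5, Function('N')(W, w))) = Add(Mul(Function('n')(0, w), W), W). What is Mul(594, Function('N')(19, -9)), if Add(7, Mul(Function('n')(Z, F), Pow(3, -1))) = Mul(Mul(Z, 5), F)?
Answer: Rational(228096, 5) ≈ 45619.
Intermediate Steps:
Function('n')(Z, F) = Add(-21, Mul(15, F, Z)) (Function('n')(Z, F) = Add(-21, Mul(3, Mul(Mul(Z, 5), F))) = Add(-21, Mul(3, Mul(Mul(5, Z), F))) = Add(-21, Mul(3, Mul(5, F, Z))) = Add(-21, Mul(15, F, Z)))
Function('N')(W, w) = Add(Rational(4, 5), Mul(4, W)) (Function('N')(W, w) = Add(Rational(4, 5), Mul(Rational(-1, 5), Add(Mul(Add(-21, Mul(15, w, 0)), W), W))) = Add(Rational(4, 5), Mul(Rational(-1, 5), Add(Mul(Add(-21, 0), W), W))) = Add(Rational(4, 5), Mul(Rational(-1, 5), Add(Mul(-21, W), W))) = Add(Rational(4, 5), Mul(Rational(-1, 5), Mul(-20, W))) = Add(Rational(4, 5), Mul(4, W)))
Mul(594, Function('N')(19, -9)) = Mul(594, Add(Rational(4, 5), Mul(4, 19))) = Mul(594, Add(Rational(4, 5), 76)) = Mul(594, Rational(384, 5)) = Rational(228096, 5)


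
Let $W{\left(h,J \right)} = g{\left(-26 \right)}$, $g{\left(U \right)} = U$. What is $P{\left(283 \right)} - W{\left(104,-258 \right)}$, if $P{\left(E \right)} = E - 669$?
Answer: $-360$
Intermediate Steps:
$W{\left(h,J \right)} = -26$
$P{\left(E \right)} = -669 + E$
$P{\left(283 \right)} - W{\left(104,-258 \right)} = \left(-669 + 283\right) - -26 = -386 + 26 = -360$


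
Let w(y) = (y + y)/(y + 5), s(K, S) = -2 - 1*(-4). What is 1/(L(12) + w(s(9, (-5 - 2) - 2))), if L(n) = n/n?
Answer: 7/11 ≈ 0.63636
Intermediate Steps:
L(n) = 1
s(K, S) = 2 (s(K, S) = -2 + 4 = 2)
w(y) = 2*y/(5 + y) (w(y) = (2*y)/(5 + y) = 2*y/(5 + y))
1/(L(12) + w(s(9, (-5 - 2) - 2))) = 1/(1 + 2*2/(5 + 2)) = 1/(1 + 2*2/7) = 1/(1 + 2*2*(1/7)) = 1/(1 + 4/7) = 1/(11/7) = 7/11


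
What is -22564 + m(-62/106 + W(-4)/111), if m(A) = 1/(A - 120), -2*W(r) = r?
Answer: -16004538263/709295 ≈ -22564.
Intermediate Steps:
W(r) = -r/2
m(A) = 1/(-120 + A)
-22564 + m(-62/106 + W(-4)/111) = -22564 + 1/(-120 + (-62/106 - ½*(-4)/111)) = -22564 + 1/(-120 + (-62*1/106 + 2*(1/111))) = -22564 + 1/(-120 + (-31/53 + 2/111)) = -22564 + 1/(-120 - 3335/5883) = -22564 + 1/(-709295/5883) = -22564 - 5883/709295 = -16004538263/709295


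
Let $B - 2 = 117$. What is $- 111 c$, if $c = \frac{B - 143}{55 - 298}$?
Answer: $- \frac{296}{27} \approx -10.963$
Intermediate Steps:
$B = 119$ ($B = 2 + 117 = 119$)
$c = \frac{8}{81}$ ($c = \frac{119 - 143}{55 - 298} = - \frac{24}{-243} = \left(-24\right) \left(- \frac{1}{243}\right) = \frac{8}{81} \approx 0.098765$)
$- 111 c = \left(-111\right) \frac{8}{81} = - \frac{296}{27}$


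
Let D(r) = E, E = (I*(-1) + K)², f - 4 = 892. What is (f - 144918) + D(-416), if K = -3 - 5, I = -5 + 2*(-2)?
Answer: -144021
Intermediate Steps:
f = 896 (f = 4 + 892 = 896)
I = -9 (I = -5 - 4 = -9)
K = -8
E = 1 (E = (-9*(-1) - 8)² = (9 - 8)² = 1² = 1)
D(r) = 1
(f - 144918) + D(-416) = (896 - 144918) + 1 = -144022 + 1 = -144021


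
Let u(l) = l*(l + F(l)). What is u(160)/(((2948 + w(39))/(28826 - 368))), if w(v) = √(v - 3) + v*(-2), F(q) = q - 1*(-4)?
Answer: 368815680/719 ≈ 5.1296e+5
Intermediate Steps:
F(q) = 4 + q (F(q) = q + 4 = 4 + q)
w(v) = √(-3 + v) - 2*v
u(l) = l*(4 + 2*l) (u(l) = l*(l + (4 + l)) = l*(4 + 2*l))
u(160)/(((2948 + w(39))/(28826 - 368))) = (2*160*(2 + 160))/(((2948 + (√(-3 + 39) - 2*39))/(28826 - 368))) = (2*160*162)/(((2948 + (√36 - 78))/28458)) = 51840/(((2948 + (6 - 78))*(1/28458))) = 51840/(((2948 - 72)*(1/28458))) = 51840/((2876*(1/28458))) = 51840/(1438/14229) = 51840*(14229/1438) = 368815680/719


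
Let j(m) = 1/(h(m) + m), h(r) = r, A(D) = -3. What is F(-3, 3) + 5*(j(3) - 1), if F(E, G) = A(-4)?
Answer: -43/6 ≈ -7.1667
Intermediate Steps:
j(m) = 1/(2*m) (j(m) = 1/(m + m) = 1/(2*m))
F(E, G) = -3
F(-3, 3) + 5*(j(3) - 1) = -3 + 5*((1/2)/3 - 1) = -3 + 5*((1/2)*(1/3) - 1) = -3 + 5*(1/6 - 1) = -3 + 5*(-5/6) = -3 - 25/6 = -43/6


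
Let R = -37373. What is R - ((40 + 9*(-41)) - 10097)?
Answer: -26947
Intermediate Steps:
R - ((40 + 9*(-41)) - 10097) = -37373 - ((40 + 9*(-41)) - 10097) = -37373 - ((40 - 369) - 10097) = -37373 - (-329 - 10097) = -37373 - 1*(-10426) = -37373 + 10426 = -26947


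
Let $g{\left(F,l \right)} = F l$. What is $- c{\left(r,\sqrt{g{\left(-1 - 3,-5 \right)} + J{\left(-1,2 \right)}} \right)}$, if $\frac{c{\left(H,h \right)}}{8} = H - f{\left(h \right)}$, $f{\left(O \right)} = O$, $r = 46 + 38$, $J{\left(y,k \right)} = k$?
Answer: $-672 + 8 \sqrt{22} \approx -634.48$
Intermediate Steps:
$r = 84$
$c{\left(H,h \right)} = - 8 h + 8 H$ ($c{\left(H,h \right)} = 8 \left(H - h\right) = - 8 h + 8 H$)
$- c{\left(r,\sqrt{g{\left(-1 - 3,-5 \right)} + J{\left(-1,2 \right)}} \right)} = - (- 8 \sqrt{\left(-1 - 3\right) \left(-5\right) + 2} + 8 \cdot 84) = - (- 8 \sqrt{\left(-1 - 3\right) \left(-5\right) + 2} + 672) = - (- 8 \sqrt{\left(-4\right) \left(-5\right) + 2} + 672) = - (- 8 \sqrt{20 + 2} + 672) = - (- 8 \sqrt{22} + 672) = - (672 - 8 \sqrt{22}) = -672 + 8 \sqrt{22}$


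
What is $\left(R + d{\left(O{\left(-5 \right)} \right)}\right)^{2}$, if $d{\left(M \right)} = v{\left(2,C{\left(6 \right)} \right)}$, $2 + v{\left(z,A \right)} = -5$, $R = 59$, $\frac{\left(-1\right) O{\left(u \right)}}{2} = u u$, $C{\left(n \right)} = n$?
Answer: $2704$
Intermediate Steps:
$O{\left(u \right)} = - 2 u^{2}$ ($O{\left(u \right)} = - 2 u u = - 2 u^{2}$)
$v{\left(z,A \right)} = -7$ ($v{\left(z,A \right)} = -2 - 5 = -7$)
$d{\left(M \right)} = -7$
$\left(R + d{\left(O{\left(-5 \right)} \right)}\right)^{2} = \left(59 - 7\right)^{2} = 52^{2} = 2704$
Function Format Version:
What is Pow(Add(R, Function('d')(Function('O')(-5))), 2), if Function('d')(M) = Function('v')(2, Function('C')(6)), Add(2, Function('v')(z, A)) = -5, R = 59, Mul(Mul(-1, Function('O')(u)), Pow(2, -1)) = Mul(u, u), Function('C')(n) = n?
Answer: 2704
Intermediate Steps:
Function('O')(u) = Mul(-2, Pow(u, 2)) (Function('O')(u) = Mul(-2, Mul(u, u)) = Mul(-2, Pow(u, 2)))
Function('v')(z, A) = -7 (Function('v')(z, A) = Add(-2, -5) = -7)
Function('d')(M) = -7
Pow(Add(R, Function('d')(Function('O')(-5))), 2) = Pow(Add(59, -7), 2) = Pow(52, 2) = 2704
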